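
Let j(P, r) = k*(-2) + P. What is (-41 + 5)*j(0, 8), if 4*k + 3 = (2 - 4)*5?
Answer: -234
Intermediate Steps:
k = -13/4 (k = -¾ + ((2 - 4)*5)/4 = -¾ + (-2*5)/4 = -¾ + (¼)*(-10) = -¾ - 5/2 = -13/4 ≈ -3.2500)
j(P, r) = 13/2 + P (j(P, r) = -13/4*(-2) + P = 13/2 + P)
(-41 + 5)*j(0, 8) = (-41 + 5)*(13/2 + 0) = -36*13/2 = -234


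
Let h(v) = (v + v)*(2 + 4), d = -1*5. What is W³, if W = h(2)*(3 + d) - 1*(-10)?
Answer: -54872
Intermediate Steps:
d = -5
h(v) = 12*v (h(v) = (2*v)*6 = 12*v)
W = -38 (W = (12*2)*(3 - 5) - 1*(-10) = 24*(-2) + 10 = -48 + 10 = -38)
W³ = (-38)³ = -54872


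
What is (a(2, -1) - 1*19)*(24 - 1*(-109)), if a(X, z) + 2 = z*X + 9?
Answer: -1862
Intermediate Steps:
a(X, z) = 7 + X*z (a(X, z) = -2 + (z*X + 9) = -2 + (X*z + 9) = -2 + (9 + X*z) = 7 + X*z)
(a(2, -1) - 1*19)*(24 - 1*(-109)) = ((7 + 2*(-1)) - 1*19)*(24 - 1*(-109)) = ((7 - 2) - 19)*(24 + 109) = (5 - 19)*133 = -14*133 = -1862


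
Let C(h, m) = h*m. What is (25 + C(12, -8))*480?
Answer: -34080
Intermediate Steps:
(25 + C(12, -8))*480 = (25 + 12*(-8))*480 = (25 - 96)*480 = -71*480 = -34080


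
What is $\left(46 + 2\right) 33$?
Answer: $1584$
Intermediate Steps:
$\left(46 + 2\right) 33 = 48 \cdot 33 = 1584$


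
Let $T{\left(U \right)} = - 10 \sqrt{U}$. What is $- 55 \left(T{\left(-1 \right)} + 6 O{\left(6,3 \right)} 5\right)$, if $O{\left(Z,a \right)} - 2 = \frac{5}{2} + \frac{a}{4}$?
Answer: $- \frac{17325}{2} + 550 i \approx -8662.5 + 550.0 i$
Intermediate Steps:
$O{\left(Z,a \right)} = \frac{9}{2} + \frac{a}{4}$ ($O{\left(Z,a \right)} = 2 + \left(\frac{5}{2} + \frac{a}{4}\right) = \frac{9}{2} + \frac{a}{4}$)
$- 55 \left(T{\left(-1 \right)} + 6 O{\left(6,3 \right)} 5\right) = - 55 \left(- 10 \sqrt{-1} + 6 \left(\frac{9}{2} + \frac{1}{4} \cdot 3\right) 5\right) = - 55 \left(- 10 i + 6 \left(\frac{9}{2} + \frac{3}{4}\right) 5\right) = - 55 \left(- 10 i + 6 \cdot \frac{21}{4} \cdot 5\right) = - 55 \left(- 10 i + \frac{63}{2} \cdot 5\right) = - 55 \left(- 10 i + \frac{315}{2}\right) = - 55 \left(\frac{315}{2} - 10 i\right) = - \frac{17325}{2} + 550 i$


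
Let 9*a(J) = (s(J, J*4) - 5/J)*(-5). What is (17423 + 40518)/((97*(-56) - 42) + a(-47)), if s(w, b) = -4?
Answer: -8169681/771529 ≈ -10.589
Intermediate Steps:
a(J) = 20/9 + 25/(9*J) (a(J) = ((-4 - 5/J)*(-5))/9 = (20 + 25/J)/9 = 20/9 + 25/(9*J))
(17423 + 40518)/((97*(-56) - 42) + a(-47)) = (17423 + 40518)/((97*(-56) - 42) + (5/9)*(5 + 4*(-47))/(-47)) = 57941/((-5432 - 42) + (5/9)*(-1/47)*(5 - 188)) = 57941/(-5474 + (5/9)*(-1/47)*(-183)) = 57941/(-5474 + 305/141) = 57941/(-771529/141) = 57941*(-141/771529) = -8169681/771529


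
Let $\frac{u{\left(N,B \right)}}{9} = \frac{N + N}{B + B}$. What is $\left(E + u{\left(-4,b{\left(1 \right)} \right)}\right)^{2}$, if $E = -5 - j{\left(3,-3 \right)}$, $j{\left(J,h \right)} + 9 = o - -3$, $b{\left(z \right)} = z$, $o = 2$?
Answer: $1369$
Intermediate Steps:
$j{\left(J,h \right)} = -4$ ($j{\left(J,h \right)} = -9 + \left(2 - -3\right) = -9 + \left(2 + 3\right) = -9 + 5 = -4$)
$u{\left(N,B \right)} = \frac{9 N}{B}$ ($u{\left(N,B \right)} = 9 \frac{N + N}{B + B} = 9 \frac{2 N}{2 B} = 9 \cdot 2 N \frac{1}{2 B} = 9 \frac{N}{B} = \frac{9 N}{B}$)
$E = -1$ ($E = -5 - -4 = -5 + 4 = -1$)
$\left(E + u{\left(-4,b{\left(1 \right)} \right)}\right)^{2} = \left(-1 + 9 \left(-4\right) 1^{-1}\right)^{2} = \left(-1 + 9 \left(-4\right) 1\right)^{2} = \left(-1 - 36\right)^{2} = \left(-37\right)^{2} = 1369$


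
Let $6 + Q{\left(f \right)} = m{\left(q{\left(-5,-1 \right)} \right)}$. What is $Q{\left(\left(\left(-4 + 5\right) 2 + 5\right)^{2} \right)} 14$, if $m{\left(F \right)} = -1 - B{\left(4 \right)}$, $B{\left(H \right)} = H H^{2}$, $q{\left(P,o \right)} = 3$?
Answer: $-994$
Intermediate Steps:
$B{\left(H \right)} = H^{3}$
$m{\left(F \right)} = -65$ ($m{\left(F \right)} = -1 - 4^{3} = -1 - 64 = -65$)
$Q{\left(f \right)} = -71$ ($Q{\left(f \right)} = -6 - 65 = -71$)
$Q{\left(\left(\left(-4 + 5\right) 2 + 5\right)^{2} \right)} 14 = \left(-71\right) 14 = -994$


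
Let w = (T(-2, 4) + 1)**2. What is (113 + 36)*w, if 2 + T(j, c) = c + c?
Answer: 7301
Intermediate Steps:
T(j, c) = -2 + 2*c (T(j, c) = -2 + (c + c) = -2 + 2*c)
w = 49 (w = ((-2 + 2*4) + 1)**2 = ((-2 + 8) + 1)**2 = (6 + 1)**2 = 7**2 = 49)
(113 + 36)*w = (113 + 36)*49 = 149*49 = 7301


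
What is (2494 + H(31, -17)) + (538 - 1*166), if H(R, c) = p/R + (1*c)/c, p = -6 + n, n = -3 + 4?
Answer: 88872/31 ≈ 2866.8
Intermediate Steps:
n = 1
p = -5 (p = -6 + 1 = -5)
H(R, c) = 1 - 5/R (H(R, c) = -5/R + (1*c)/c = -5/R + c/c = -5/R + 1 = 1 - 5/R)
(2494 + H(31, -17)) + (538 - 1*166) = (2494 + (-5 + 31)/31) + (538 - 1*166) = (2494 + (1/31)*26) + (538 - 166) = (2494 + 26/31) + 372 = 77340/31 + 372 = 88872/31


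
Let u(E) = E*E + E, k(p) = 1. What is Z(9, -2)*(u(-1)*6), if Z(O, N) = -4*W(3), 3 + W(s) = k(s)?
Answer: 0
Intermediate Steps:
u(E) = E + E**2 (u(E) = E**2 + E = E + E**2)
W(s) = -2 (W(s) = -3 + 1 = -2)
Z(O, N) = 8 (Z(O, N) = -4*(-2) = 8)
Z(9, -2)*(u(-1)*6) = 8*(-(1 - 1)*6) = 8*(-1*0*6) = 8*(0*6) = 8*0 = 0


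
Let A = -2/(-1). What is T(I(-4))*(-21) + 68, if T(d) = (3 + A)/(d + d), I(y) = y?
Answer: 649/8 ≈ 81.125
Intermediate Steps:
A = 2 (A = -2*(-1) = 2)
T(d) = 5/(2*d) (T(d) = (3 + 2)/(d + d) = 5/((2*d)) = 5*(1/(2*d)) = 5/(2*d))
T(I(-4))*(-21) + 68 = ((5/2)/(-4))*(-21) + 68 = ((5/2)*(-¼))*(-21) + 68 = -5/8*(-21) + 68 = 105/8 + 68 = 649/8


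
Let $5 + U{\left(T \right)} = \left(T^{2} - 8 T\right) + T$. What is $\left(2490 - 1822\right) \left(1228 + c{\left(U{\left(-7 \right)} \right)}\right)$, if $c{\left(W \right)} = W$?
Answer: $882428$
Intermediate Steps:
$U{\left(T \right)} = -5 + T^{2} - 7 T$ ($U{\left(T \right)} = -5 + \left(\left(T^{2} - 8 T\right) + T\right) = -5 + \left(T^{2} - 7 T\right) = -5 + T^{2} - 7 T$)
$\left(2490 - 1822\right) \left(1228 + c{\left(U{\left(-7 \right)} \right)}\right) = \left(2490 - 1822\right) \left(1228 - \left(-44 - 49\right)\right) = 668 \left(1228 + \left(-5 + 49 + 49\right)\right) = 668 \left(1228 + 93\right) = 668 \cdot 1321 = 882428$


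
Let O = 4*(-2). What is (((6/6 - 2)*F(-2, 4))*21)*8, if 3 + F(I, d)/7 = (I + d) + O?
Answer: 10584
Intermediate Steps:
O = -8
F(I, d) = -77 + 7*I + 7*d (F(I, d) = -21 + 7*((I + d) - 8) = -21 + 7*(-8 + I + d) = -21 + (-56 + 7*I + 7*d) = -77 + 7*I + 7*d)
(((6/6 - 2)*F(-2, 4))*21)*8 = (((6/6 - 2)*(-77 + 7*(-2) + 7*4))*21)*8 = (((6*(1/6) - 2)*(-77 - 14 + 28))*21)*8 = (((1 - 2)*(-63))*21)*8 = (-1*(-63)*21)*8 = (63*21)*8 = 1323*8 = 10584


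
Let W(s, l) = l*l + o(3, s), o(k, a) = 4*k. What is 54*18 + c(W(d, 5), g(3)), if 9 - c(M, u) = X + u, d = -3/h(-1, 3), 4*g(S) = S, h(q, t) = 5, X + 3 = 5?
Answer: 3913/4 ≈ 978.25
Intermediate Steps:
X = 2 (X = -3 + 5 = 2)
g(S) = S/4
d = -⅗ (d = -3/5 = -3*⅕ = -⅗ ≈ -0.60000)
W(s, l) = 12 + l² (W(s, l) = l*l + 4*3 = l² + 12 = 12 + l²)
c(M, u) = 7 - u (c(M, u) = 9 - (2 + u) = 9 + (-2 - u) = 7 - u)
54*18 + c(W(d, 5), g(3)) = 54*18 + (7 - 3/4) = 972 + (7 - 1*¾) = 972 + (7 - ¾) = 972 + 25/4 = 3913/4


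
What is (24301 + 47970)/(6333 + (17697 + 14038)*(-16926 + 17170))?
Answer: 72271/7749673 ≈ 0.0093257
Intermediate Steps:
(24301 + 47970)/(6333 + (17697 + 14038)*(-16926 + 17170)) = 72271/(6333 + 31735*244) = 72271/(6333 + 7743340) = 72271/7749673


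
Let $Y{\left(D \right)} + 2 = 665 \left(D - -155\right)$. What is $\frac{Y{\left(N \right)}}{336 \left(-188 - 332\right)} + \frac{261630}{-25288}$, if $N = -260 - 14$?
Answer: $- \frac{1821282381}{184096640} \approx -9.8931$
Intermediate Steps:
$N = -274$
$Y{\left(D \right)} = 103073 + 665 D$ ($Y{\left(D \right)} = -2 + 665 \left(D - -155\right) = -2 + 665 \left(D + 155\right) = -2 + 665 \left(155 + D\right) = -2 + \left(103075 + 665 D\right) = 103073 + 665 D$)
$\frac{Y{\left(N \right)}}{336 \left(-188 - 332\right)} + \frac{261630}{-25288} = \frac{103073 + 665 \left(-274\right)}{336 \left(-188 - 332\right)} + \frac{261630}{-25288} = \frac{103073 - 182210}{336 \left(-520\right)} + 261630 \left(- \frac{1}{25288}\right) = - \frac{79137}{-174720} - \frac{130815}{12644} = \left(-79137\right) \left(- \frac{1}{174720}\right) - \frac{130815}{12644} = \frac{26379}{58240} - \frac{130815}{12644} = - \frac{1821282381}{184096640}$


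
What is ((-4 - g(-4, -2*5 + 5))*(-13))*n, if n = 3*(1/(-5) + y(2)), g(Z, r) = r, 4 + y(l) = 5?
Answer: -156/5 ≈ -31.200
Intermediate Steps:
y(l) = 1 (y(l) = -4 + 5 = 1)
n = 12/5 (n = 3*(1/(-5) + 1) = 3*(-⅕ + 1) = 3*(⅘) = 12/5 ≈ 2.4000)
((-4 - g(-4, -2*5 + 5))*(-13))*n = ((-4 - (-2*5 + 5))*(-13))*(12/5) = ((-4 - (-10 + 5))*(-13))*(12/5) = ((-4 - 1*(-5))*(-13))*(12/5) = ((-4 + 5)*(-13))*(12/5) = (1*(-13))*(12/5) = -13*12/5 = -156/5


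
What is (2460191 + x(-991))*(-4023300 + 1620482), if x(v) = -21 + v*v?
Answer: -8271102663318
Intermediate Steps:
x(v) = -21 + v**2
(2460191 + x(-991))*(-4023300 + 1620482) = (2460191 + (-21 + (-991)**2))*(-4023300 + 1620482) = (2460191 + (-21 + 982081))*(-2402818) = (2460191 + 982060)*(-2402818) = 3442251*(-2402818) = -8271102663318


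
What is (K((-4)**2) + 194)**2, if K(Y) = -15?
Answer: 32041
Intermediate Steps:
(K((-4)**2) + 194)**2 = (-15 + 194)**2 = 179**2 = 32041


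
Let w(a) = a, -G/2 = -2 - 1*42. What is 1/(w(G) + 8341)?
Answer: 1/8429 ≈ 0.00011864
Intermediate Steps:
G = 88 (G = -2*(-2 - 1*42) = -2*(-2 - 42) = -2*(-44) = 88)
1/(w(G) + 8341) = 1/(88 + 8341) = 1/8429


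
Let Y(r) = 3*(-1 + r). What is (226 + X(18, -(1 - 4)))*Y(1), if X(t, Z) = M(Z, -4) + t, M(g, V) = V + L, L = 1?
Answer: 0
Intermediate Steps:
M(g, V) = 1 + V (M(g, V) = V + 1 = 1 + V)
Y(r) = -3 + 3*r
X(t, Z) = -3 + t (X(t, Z) = (1 - 4) + t = -3 + t)
(226 + X(18, -(1 - 4)))*Y(1) = (226 + (-3 + 18))*(-3 + 3*1) = (226 + 15)*(-3 + 3) = 241*0 = 0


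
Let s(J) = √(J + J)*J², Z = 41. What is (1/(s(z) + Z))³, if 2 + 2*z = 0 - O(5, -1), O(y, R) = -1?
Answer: 282268928/19458597236273 - 5163968*I/19458597236273 ≈ 1.4506e-5 - 2.6538e-7*I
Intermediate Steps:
z = -½ (z = -1 + (0 - 1*(-1))/2 = -1 + (0 + 1)/2 = -1 + (½)*1 = -1 + ½ = -½ ≈ -0.50000)
s(J) = √2*J^(5/2) (s(J) = √(2*J)*J² = (√2*√J)*J² = √2*J^(5/2))
(1/(s(z) + Z))³ = (1/(√2*(-½)^(5/2) + 41))³ = (1/(√2*(I*√2/8) + 41))³ = (1/(I/4 + 41))³ = (1/(41 + I/4))³ = (16*(41 - I/4)/26897)³ = 4096*(41 - I/4)³/19458597236273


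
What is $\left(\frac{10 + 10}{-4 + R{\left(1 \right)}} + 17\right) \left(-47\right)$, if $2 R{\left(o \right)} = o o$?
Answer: $- \frac{3713}{7} \approx -530.43$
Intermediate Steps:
$R{\left(o \right)} = \frac{o^{2}}{2}$ ($R{\left(o \right)} = \frac{o o}{2} = \frac{o^{2}}{2}$)
$\left(\frac{10 + 10}{-4 + R{\left(1 \right)}} + 17\right) \left(-47\right) = \left(\frac{10 + 10}{-4 + \frac{1^{2}}{2}} + 17\right) \left(-47\right) = \left(\frac{20}{-4 + \frac{1}{2} \cdot 1} + 17\right) \left(-47\right) = \left(\frac{20}{-4 + \frac{1}{2}} + 17\right) \left(-47\right) = \left(\frac{20}{- \frac{7}{2}} + 17\right) \left(-47\right) = \left(20 \left(- \frac{2}{7}\right) + 17\right) \left(-47\right) = \left(- \frac{40}{7} + 17\right) \left(-47\right) = \frac{79}{7} \left(-47\right) = - \frac{3713}{7}$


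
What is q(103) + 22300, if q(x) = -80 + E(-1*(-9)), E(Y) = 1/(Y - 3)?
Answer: 133321/6 ≈ 22220.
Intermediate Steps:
E(Y) = 1/(-3 + Y)
q(x) = -479/6 (q(x) = -80 + 1/(-3 - 1*(-9)) = -80 + 1/(-3 + 9) = -80 + 1/6 = -80 + ⅙ = -479/6)
q(103) + 22300 = -479/6 + 22300 = 133321/6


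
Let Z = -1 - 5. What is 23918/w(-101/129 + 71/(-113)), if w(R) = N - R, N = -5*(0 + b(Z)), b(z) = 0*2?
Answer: 174326343/10286 ≈ 16948.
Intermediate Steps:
Z = -6
b(z) = 0
N = 0 (N = -5*(0 + 0) = -5*0 = 0)
w(R) = -R (w(R) = 0 - R = -R)
23918/w(-101/129 + 71/(-113)) = 23918/((-(-101/129 + 71/(-113)))) = 23918/((-(-101*1/129 + 71*(-1/113)))) = 23918/((-(-101/129 - 71/113))) = 23918/((-1*(-20572/14577))) = 23918/(20572/14577) = 23918*(14577/20572) = 174326343/10286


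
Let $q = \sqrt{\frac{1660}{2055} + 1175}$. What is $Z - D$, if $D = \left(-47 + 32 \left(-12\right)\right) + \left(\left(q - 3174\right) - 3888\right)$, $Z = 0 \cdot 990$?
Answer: $7493 - \frac{37 \sqrt{145083}}{411} \approx 7458.7$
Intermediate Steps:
$Z = 0$
$q = \frac{37 \sqrt{145083}}{411}$ ($q = \sqrt{1660 \cdot \frac{1}{2055} + 1175} = \sqrt{\frac{332}{411} + 1175} = \sqrt{\frac{483257}{411}} = \frac{37 \sqrt{145083}}{411} \approx 34.29$)
$D = -7493 + \frac{37 \sqrt{145083}}{411}$ ($D = \left(-47 + 32 \left(-12\right)\right) - \left(7062 - \frac{37 \sqrt{145083}}{411}\right) = \left(-47 - 384\right) - \left(7062 - \frac{37 \sqrt{145083}}{411}\right) = -431 - \left(7062 - \frac{37 \sqrt{145083}}{411}\right) = -7493 + \frac{37 \sqrt{145083}}{411} \approx -7458.7$)
$Z - D = 0 - \left(-7493 + \frac{37 \sqrt{145083}}{411}\right) = 0 + \left(7493 - \frac{37 \sqrt{145083}}{411}\right) = 7493 - \frac{37 \sqrt{145083}}{411}$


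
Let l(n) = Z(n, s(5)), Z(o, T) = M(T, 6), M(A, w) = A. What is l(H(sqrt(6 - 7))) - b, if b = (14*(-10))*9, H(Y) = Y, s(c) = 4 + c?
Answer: 1269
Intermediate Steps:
Z(o, T) = T
l(n) = 9 (l(n) = 4 + 5 = 9)
b = -1260 (b = -140*9 = -1260)
l(H(sqrt(6 - 7))) - b = 9 - 1*(-1260) = 9 + 1260 = 1269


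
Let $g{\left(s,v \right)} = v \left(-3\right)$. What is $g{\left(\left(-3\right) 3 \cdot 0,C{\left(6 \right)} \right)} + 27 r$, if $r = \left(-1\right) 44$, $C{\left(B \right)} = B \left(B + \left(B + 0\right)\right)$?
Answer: $-1404$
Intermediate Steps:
$C{\left(B \right)} = 2 B^{2}$ ($C{\left(B \right)} = B \left(B + B\right) = B 2 B = 2 B^{2}$)
$r = -44$
$g{\left(s,v \right)} = - 3 v$
$g{\left(\left(-3\right) 3 \cdot 0,C{\left(6 \right)} \right)} + 27 r = - 3 \cdot 2 \cdot 6^{2} + 27 \left(-44\right) = - 3 \cdot 2 \cdot 36 - 1188 = \left(-3\right) 72 - 1188 = -216 - 1188 = -1404$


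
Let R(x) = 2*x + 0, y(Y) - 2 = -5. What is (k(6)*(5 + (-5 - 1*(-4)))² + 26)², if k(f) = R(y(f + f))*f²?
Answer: 11764900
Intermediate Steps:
y(Y) = -3 (y(Y) = 2 - 5 = -3)
R(x) = 2*x
k(f) = -6*f² (k(f) = (2*(-3))*f² = -6*f²)
(k(6)*(5 + (-5 - 1*(-4)))² + 26)² = ((-6*6²)*(5 + (-5 - 1*(-4)))² + 26)² = ((-6*36)*(5 + (-5 + 4))² + 26)² = (-216*(5 - 1)² + 26)² = (-216*4² + 26)² = (-216*16 + 26)² = (-3456 + 26)² = (-3430)² = 11764900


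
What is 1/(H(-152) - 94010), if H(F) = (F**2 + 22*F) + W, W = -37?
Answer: -1/74287 ≈ -1.3461e-5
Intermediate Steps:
H(F) = -37 + F**2 + 22*F (H(F) = (F**2 + 22*F) - 37 = -37 + F**2 + 22*F)
1/(H(-152) - 94010) = 1/((-37 + (-152)**2 + 22*(-152)) - 94010) = 1/((-37 + 23104 - 3344) - 94010) = 1/(19723 - 94010) = 1/(-74287) = -1/74287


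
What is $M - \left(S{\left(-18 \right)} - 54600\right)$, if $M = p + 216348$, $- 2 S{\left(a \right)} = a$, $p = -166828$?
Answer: $104111$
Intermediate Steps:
$S{\left(a \right)} = - \frac{a}{2}$
$M = 49520$ ($M = -166828 + 216348 = 49520$)
$M - \left(S{\left(-18 \right)} - 54600\right) = 49520 - \left(\left(- \frac{1}{2}\right) \left(-18\right) - 54600\right) = 49520 - \left(9 - 54600\right) = 49520 - -54591 = 49520 + 54591 = 104111$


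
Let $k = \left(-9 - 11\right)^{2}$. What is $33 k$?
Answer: $13200$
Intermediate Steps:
$k = 400$ ($k = \left(-20\right)^{2} = 400$)
$33 k = 33 \cdot 400 = 13200$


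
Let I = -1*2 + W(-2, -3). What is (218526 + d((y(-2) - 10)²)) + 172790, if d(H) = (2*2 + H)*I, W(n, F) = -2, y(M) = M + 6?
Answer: 391156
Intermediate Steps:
y(M) = 6 + M
I = -4 (I = -1*2 - 2 = -2 - 2 = -4)
d(H) = -16 - 4*H (d(H) = (2*2 + H)*(-4) = (4 + H)*(-4) = -16 - 4*H)
(218526 + d((y(-2) - 10)²)) + 172790 = (218526 + (-16 - 4*((6 - 2) - 10)²)) + 172790 = (218526 + (-16 - 4*(4 - 10)²)) + 172790 = (218526 + (-16 - 4*(-6)²)) + 172790 = (218526 + (-16 - 4*36)) + 172790 = (218526 + (-16 - 144)) + 172790 = (218526 - 160) + 172790 = 218366 + 172790 = 391156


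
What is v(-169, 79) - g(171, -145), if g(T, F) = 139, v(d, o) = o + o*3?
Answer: 177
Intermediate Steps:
v(d, o) = 4*o (v(d, o) = o + 3*o = 4*o)
v(-169, 79) - g(171, -145) = 4*79 - 1*139 = 316 - 139 = 177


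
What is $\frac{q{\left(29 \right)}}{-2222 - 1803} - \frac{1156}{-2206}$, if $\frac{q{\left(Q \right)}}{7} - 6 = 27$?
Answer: $\frac{295951}{634225} \approx 0.46663$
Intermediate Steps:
$q{\left(Q \right)} = 231$ ($q{\left(Q \right)} = 42 + 7 \cdot 27 = 42 + 189 = 231$)
$\frac{q{\left(29 \right)}}{-2222 - 1803} - \frac{1156}{-2206} = \frac{231}{-2222 - 1803} - \frac{1156}{-2206} = \frac{231}{-2222 - 1803} - - \frac{578}{1103} = \frac{231}{-4025} + \frac{578}{1103} = 231 \left(- \frac{1}{4025}\right) + \frac{578}{1103} = - \frac{33}{575} + \frac{578}{1103} = \frac{295951}{634225}$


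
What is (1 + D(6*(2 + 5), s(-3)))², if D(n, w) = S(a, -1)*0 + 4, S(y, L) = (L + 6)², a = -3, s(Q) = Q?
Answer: 25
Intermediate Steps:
S(y, L) = (6 + L)²
D(n, w) = 4 (D(n, w) = (6 - 1)²*0 + 4 = 5²*0 + 4 = 25*0 + 4 = 0 + 4 = 4)
(1 + D(6*(2 + 5), s(-3)))² = (1 + 4)² = 5² = 25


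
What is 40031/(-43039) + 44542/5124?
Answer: 855962147/110265918 ≈ 7.7627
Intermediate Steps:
40031/(-43039) + 44542/5124 = 40031*(-1/43039) + 44542*(1/5124) = -40031/43039 + 22271/2562 = 855962147/110265918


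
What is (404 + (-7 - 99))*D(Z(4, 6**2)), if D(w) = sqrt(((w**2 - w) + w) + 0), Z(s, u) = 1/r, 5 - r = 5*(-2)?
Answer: 298/15 ≈ 19.867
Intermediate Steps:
r = 15 (r = 5 - 5*(-2) = 5 - 1*(-10) = 5 + 10 = 15)
Z(s, u) = 1/15
D(w) = sqrt(w**2) (D(w) = sqrt(w**2 + 0) = sqrt(w**2))
(404 + (-7 - 99))*D(Z(4, 6**2)) = (404 + (-7 - 99))*sqrt((1/15)**2) = (404 - 106)*sqrt(1/225) = 298*(1/15) = 298/15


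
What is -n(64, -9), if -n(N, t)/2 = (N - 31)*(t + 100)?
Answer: 6006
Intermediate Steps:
n(N, t) = -2*(-31 + N)*(100 + t) (n(N, t) = -2*(N - 31)*(t + 100) = -2*(-31 + N)*(100 + t))
-n(64, -9) = -(6200 - 200*64 + 62*(-9) - 2*64*(-9)) = -(6200 - 12800 - 558 + 1152) = -1*(-6006) = 6006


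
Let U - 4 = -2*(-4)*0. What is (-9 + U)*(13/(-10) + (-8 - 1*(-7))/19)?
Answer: 257/38 ≈ 6.7632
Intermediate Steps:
U = 4 (U = 4 - 2*(-4)*0 = 4 + 8*0 = 4 + 0 = 4)
(-9 + U)*(13/(-10) + (-8 - 1*(-7))/19) = (-9 + 4)*(13/(-10) + (-8 - 1*(-7))/19) = -5*(13*(-1/10) + (-8 + 7)*(1/19)) = -5*(-13/10 - 1*1/19) = -5*(-13/10 - 1/19) = -5*(-257/190) = 257/38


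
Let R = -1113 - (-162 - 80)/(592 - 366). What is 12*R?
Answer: -1507776/113 ≈ -13343.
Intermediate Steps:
R = -125648/113 (R = -1113 - (-242)/226 = -1113 - 1*(-121/113) = -1113 + 121/113 = -125648/113 ≈ -1111.9)
12*R = 12*(-125648/113) = -1507776/113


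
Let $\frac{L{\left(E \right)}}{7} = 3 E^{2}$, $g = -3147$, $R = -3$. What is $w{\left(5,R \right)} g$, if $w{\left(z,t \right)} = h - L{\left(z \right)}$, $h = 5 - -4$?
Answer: $1623852$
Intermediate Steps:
$h = 9$ ($h = 5 + 4 = 9$)
$L{\left(E \right)} = 21 E^{2}$ ($L{\left(E \right)} = 7 \cdot 3 E^{2} = 21 E^{2}$)
$w{\left(z,t \right)} = 9 - 21 z^{2}$
$w{\left(5,R \right)} g = \left(9 - 21 \cdot 5^{2}\right) \left(-3147\right) = \left(9 - 525\right) \left(-3147\right) = \left(-516\right) \left(-3147\right) = 1623852$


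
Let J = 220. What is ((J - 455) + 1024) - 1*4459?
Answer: -3670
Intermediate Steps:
((J - 455) + 1024) - 1*4459 = ((220 - 455) + 1024) - 1*4459 = (-235 + 1024) - 4459 = 789 - 4459 = -3670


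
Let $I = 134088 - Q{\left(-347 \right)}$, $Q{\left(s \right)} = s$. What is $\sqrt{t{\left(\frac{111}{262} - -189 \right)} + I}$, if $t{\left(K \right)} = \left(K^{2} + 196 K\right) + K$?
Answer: $\frac{\sqrt{14252744987}}{262} \approx 455.67$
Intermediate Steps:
$t{\left(K \right)} = K^{2} + 197 K$
$I = 134435$ ($I = 134088 - -347 = 134088 + 347 = 134435$)
$\sqrt{t{\left(\frac{111}{262} - -189 \right)} + I} = \sqrt{\left(\frac{111}{262} - -189\right) \left(197 + \left(\frac{111}{262} - -189\right)\right) + 134435} = \sqrt{\left(111 \cdot \frac{1}{262} + 189\right) \left(197 + \left(111 \cdot \frac{1}{262} + 189\right)\right) + 134435} = \sqrt{\left(\frac{111}{262} + 189\right) \left(197 + \left(\frac{111}{262} + 189\right)\right) + 134435} = \sqrt{\frac{49629 \left(197 + \frac{49629}{262}\right)}{262} + 134435} = \sqrt{\frac{49629}{262} \cdot \frac{101243}{262} + 134435} = \sqrt{\frac{5024588847}{68644} + 134435} = \sqrt{\frac{14252744987}{68644}} = \frac{\sqrt{14252744987}}{262}$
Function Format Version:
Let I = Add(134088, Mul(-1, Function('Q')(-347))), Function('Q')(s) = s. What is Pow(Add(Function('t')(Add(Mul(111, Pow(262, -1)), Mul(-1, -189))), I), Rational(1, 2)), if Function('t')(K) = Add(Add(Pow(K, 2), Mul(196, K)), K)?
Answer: Mul(Rational(1, 262), Pow(14252744987, Rational(1, 2))) ≈ 455.67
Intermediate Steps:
Function('t')(K) = Add(Pow(K, 2), Mul(197, K))
I = 134435 (I = Add(134088, Mul(-1, -347)) = Add(134088, 347) = 134435)
Pow(Add(Function('t')(Add(Mul(111, Pow(262, -1)), Mul(-1, -189))), I), Rational(1, 2)) = Pow(Add(Mul(Add(Mul(111, Pow(262, -1)), Mul(-1, -189)), Add(197, Add(Mul(111, Pow(262, -1)), Mul(-1, -189)))), 134435), Rational(1, 2)) = Pow(Add(Mul(Add(Mul(111, Rational(1, 262)), 189), Add(197, Add(Mul(111, Rational(1, 262)), 189))), 134435), Rational(1, 2)) = Pow(Add(Mul(Add(Rational(111, 262), 189), Add(197, Add(Rational(111, 262), 189))), 134435), Rational(1, 2)) = Pow(Add(Mul(Rational(49629, 262), Add(197, Rational(49629, 262))), 134435), Rational(1, 2)) = Pow(Add(Mul(Rational(49629, 262), Rational(101243, 262)), 134435), Rational(1, 2)) = Pow(Add(Rational(5024588847, 68644), 134435), Rational(1, 2)) = Pow(Rational(14252744987, 68644), Rational(1, 2)) = Mul(Rational(1, 262), Pow(14252744987, Rational(1, 2)))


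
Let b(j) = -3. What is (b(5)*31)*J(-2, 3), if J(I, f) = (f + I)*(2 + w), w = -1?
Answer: -93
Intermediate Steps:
J(I, f) = I + f (J(I, f) = (f + I)*(2 - 1) = (I + f)*1 = I + f)
(b(5)*31)*J(-2, 3) = (-3*31)*(-2 + 3) = -93*1 = -93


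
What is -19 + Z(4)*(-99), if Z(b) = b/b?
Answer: -118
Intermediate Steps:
Z(b) = 1
-19 + Z(4)*(-99) = -19 + 1*(-99) = -19 - 99 = -118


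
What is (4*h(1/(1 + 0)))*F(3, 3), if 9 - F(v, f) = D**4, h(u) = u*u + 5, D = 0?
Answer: 216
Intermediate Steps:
h(u) = 5 + u**2 (h(u) = u**2 + 5 = 5 + u**2)
F(v, f) = 9 (F(v, f) = 9 - 1*0**4 = 9 - 1*0 = 9 + 0 = 9)
(4*h(1/(1 + 0)))*F(3, 3) = (4*(5 + (1/(1 + 0))**2))*9 = (4*(5 + (1/1)**2))*9 = (4*(5 + 1**2))*9 = (4*(5 + 1))*9 = (4*6)*9 = 24*9 = 216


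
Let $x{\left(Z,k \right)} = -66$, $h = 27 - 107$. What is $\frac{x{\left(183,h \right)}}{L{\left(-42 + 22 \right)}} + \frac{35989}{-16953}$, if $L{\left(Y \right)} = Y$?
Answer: $\frac{199559}{169530} \approx 1.1771$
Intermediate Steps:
$h = -80$ ($h = 27 - 107 = -80$)
$\frac{x{\left(183,h \right)}}{L{\left(-42 + 22 \right)}} + \frac{35989}{-16953} = - \frac{66}{-42 + 22} + \frac{35989}{-16953} = - \frac{66}{-20} + 35989 \left(- \frac{1}{16953}\right) = \left(-66\right) \left(- \frac{1}{20}\right) - \frac{35989}{16953} = \frac{33}{10} - \frac{35989}{16953} = \frac{199559}{169530}$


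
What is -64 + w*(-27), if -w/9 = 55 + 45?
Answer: 24236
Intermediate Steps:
w = -900 (w = -9*(55 + 45) = -9*100 = -900)
-64 + w*(-27) = -64 - 900*(-27) = -64 + 24300 = 24236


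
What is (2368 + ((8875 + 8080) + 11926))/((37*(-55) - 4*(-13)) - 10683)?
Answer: -31249/12666 ≈ -2.4672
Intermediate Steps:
(2368 + ((8875 + 8080) + 11926))/((37*(-55) - 4*(-13)) - 10683) = (2368 + (16955 + 11926))/((-2035 + 52) - 10683) = (2368 + 28881)/(-1983 - 10683) = 31249/(-12666) = 31249*(-1/12666) = -31249/12666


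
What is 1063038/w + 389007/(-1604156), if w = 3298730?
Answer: 211024862409/2645838760940 ≈ 0.079757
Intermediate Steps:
1063038/w + 389007/(-1604156) = 1063038/3298730 + 389007/(-1604156) = 1063038*(1/3298730) + 389007*(-1/1604156) = 531519/1649365 - 389007/1604156 = 211024862409/2645838760940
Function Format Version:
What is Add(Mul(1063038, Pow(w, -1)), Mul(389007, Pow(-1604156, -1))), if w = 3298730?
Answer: Rational(211024862409, 2645838760940) ≈ 0.079757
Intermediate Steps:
Add(Mul(1063038, Pow(w, -1)), Mul(389007, Pow(-1604156, -1))) = Add(Mul(1063038, Pow(3298730, -1)), Mul(389007, Pow(-1604156, -1))) = Add(Mul(1063038, Rational(1, 3298730)), Mul(389007, Rational(-1, 1604156))) = Add(Rational(531519, 1649365), Rational(-389007, 1604156)) = Rational(211024862409, 2645838760940)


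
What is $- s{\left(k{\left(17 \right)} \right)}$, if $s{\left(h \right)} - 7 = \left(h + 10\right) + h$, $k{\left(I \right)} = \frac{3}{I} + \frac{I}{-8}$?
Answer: $- \frac{891}{68} \approx -13.103$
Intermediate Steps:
$k{\left(I \right)} = \frac{3}{I} - \frac{I}{8}$ ($k{\left(I \right)} = \frac{3}{I} + I \left(- \frac{1}{8}\right) = \frac{3}{I} - \frac{I}{8}$)
$s{\left(h \right)} = 17 + 2 h$ ($s{\left(h \right)} = 7 + \left(\left(h + 10\right) + h\right) = 7 + \left(\left(10 + h\right) + h\right) = 7 + \left(10 + 2 h\right) = 17 + 2 h$)
$- s{\left(k{\left(17 \right)} \right)} = - (17 + 2 \left(\frac{3}{17} - \frac{17}{8}\right)) = - (17 + 2 \left(- \frac{265}{136}\right)) = - (17 - \frac{265}{68}) = \left(-1\right) \frac{891}{68} = - \frac{891}{68}$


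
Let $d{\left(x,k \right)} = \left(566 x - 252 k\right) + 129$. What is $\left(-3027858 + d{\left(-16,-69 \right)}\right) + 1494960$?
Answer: $-1524437$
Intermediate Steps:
$d{\left(x,k \right)} = 129 - 252 k + 566 x$ ($d{\left(x,k \right)} = \left(- 252 k + 566 x\right) + 129 = 129 - 252 k + 566 x$)
$\left(-3027858 + d{\left(-16,-69 \right)}\right) + 1494960 = \left(-3027858 + \left(129 - -17388 + 566 \left(-16\right)\right)\right) + 1494960 = \left(-3027858 + \left(129 + 17388 - 9056\right)\right) + 1494960 = \left(-3027858 + 8461\right) + 1494960 = -3019397 + 1494960 = -1524437$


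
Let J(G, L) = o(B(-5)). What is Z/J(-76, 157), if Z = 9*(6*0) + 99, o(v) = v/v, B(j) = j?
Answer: 99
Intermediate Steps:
o(v) = 1
J(G, L) = 1
Z = 99 (Z = 9*0 + 99 = 0 + 99 = 99)
Z/J(-76, 157) = 99/1 = 99*1 = 99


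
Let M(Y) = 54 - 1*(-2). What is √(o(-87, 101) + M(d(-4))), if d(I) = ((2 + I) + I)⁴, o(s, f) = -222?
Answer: I*√166 ≈ 12.884*I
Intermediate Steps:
d(I) = (2 + 2*I)⁴
M(Y) = 56 (M(Y) = 54 + 2 = 56)
√(o(-87, 101) + M(d(-4))) = √(-222 + 56) = √(-166) = I*√166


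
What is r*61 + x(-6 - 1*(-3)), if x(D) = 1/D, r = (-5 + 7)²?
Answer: 731/3 ≈ 243.67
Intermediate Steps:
r = 4 (r = 2² = 4)
r*61 + x(-6 - 1*(-3)) = 4*61 + 1/(-6 - 1*(-3)) = 244 + 1/(-6 + 3) = 244 + 1/(-3) = 244 - ⅓ = 731/3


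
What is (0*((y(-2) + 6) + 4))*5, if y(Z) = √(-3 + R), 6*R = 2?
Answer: 0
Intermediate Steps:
R = ⅓ (R = (⅙)*2 = ⅓ ≈ 0.33333)
y(Z) = 2*I*√6/3 (y(Z) = √(-3 + ⅓) = √(-8/3) = 2*I*√6/3)
(0*((y(-2) + 6) + 4))*5 = (0*((2*I*√6/3 + 6) + 4))*5 = (0*((6 + 2*I*√6/3) + 4))*5 = (0*(10 + 2*I*√6/3))*5 = 0*5 = 0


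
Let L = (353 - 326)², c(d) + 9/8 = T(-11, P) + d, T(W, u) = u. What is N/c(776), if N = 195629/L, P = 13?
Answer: 1565032/4594887 ≈ 0.34060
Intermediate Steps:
c(d) = 95/8 + d (c(d) = -9/8 + (13 + d) = 95/8 + d)
L = 729 (L = 27² = 729)
N = 195629/729 ≈ 268.35
N/c(776) = 195629/(729*(95/8 + 776)) = 195629/(729*(6303/8)) = (195629/729)*(8/6303) = 1565032/4594887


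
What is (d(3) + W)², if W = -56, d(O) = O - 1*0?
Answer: 2809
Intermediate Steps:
d(O) = O (d(O) = O + 0 = O)
(d(3) + W)² = (3 - 56)² = (-53)² = 2809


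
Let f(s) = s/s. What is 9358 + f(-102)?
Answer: 9359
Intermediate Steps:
f(s) = 1
9358 + f(-102) = 9358 + 1 = 9359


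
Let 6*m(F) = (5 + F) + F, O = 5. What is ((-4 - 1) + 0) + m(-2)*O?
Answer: -25/6 ≈ -4.1667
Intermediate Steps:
m(F) = ⅚ + F/3 (m(F) = ((5 + F) + F)/6 = (5 + 2*F)/6 = ⅚ + F/3)
((-4 - 1) + 0) + m(-2)*O = ((-4 - 1) + 0) + (⅚ + (⅓)*(-2))*5 = (-5 + 0) + (⅚ - ⅔)*5 = -5 + (⅙)*5 = -5 + ⅚ = -25/6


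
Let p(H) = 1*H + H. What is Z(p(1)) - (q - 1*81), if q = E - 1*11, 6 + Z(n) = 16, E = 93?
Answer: 9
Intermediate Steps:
p(H) = 2*H (p(H) = H + H = 2*H)
Z(n) = 10 (Z(n) = -6 + 16 = 10)
q = 82 (q = 93 - 1*11 = 93 - 11 = 82)
Z(p(1)) - (q - 1*81) = 10 - (82 - 1*81) = 10 - (82 - 81) = 10 - 1*1 = 10 - 1 = 9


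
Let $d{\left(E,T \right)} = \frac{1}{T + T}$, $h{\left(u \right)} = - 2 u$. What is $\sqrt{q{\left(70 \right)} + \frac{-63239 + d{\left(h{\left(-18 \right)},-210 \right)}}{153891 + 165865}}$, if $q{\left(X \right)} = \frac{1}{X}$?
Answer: $\frac{i \sqrt{8273346679311}}{6714876} \approx 0.42835 i$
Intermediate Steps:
$d{\left(E,T \right)} = \frac{1}{2 T}$
$\sqrt{q{\left(70 \right)} + \frac{-63239 + d{\left(h{\left(-18 \right)},-210 \right)}}{153891 + 165865}} = \sqrt{\frac{1}{70} + \frac{-63239 + \frac{1}{2 \left(-210\right)}}{153891 + 165865}} = \sqrt{\frac{1}{70} + \frac{-63239 + \frac{1}{2} \left(- \frac{1}{210}\right)}{319756}} = \sqrt{\frac{1}{70} + \left(-63239 - \frac{1}{420}\right) \frac{1}{319756}} = \sqrt{\frac{1}{70} - \frac{26560381}{134297520}} = \sqrt{- \frac{4928369}{26859504}} = \frac{i \sqrt{8273346679311}}{6714876}$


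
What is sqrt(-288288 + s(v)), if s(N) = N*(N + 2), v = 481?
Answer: I*sqrt(55965) ≈ 236.57*I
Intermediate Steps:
s(N) = N*(2 + N)
sqrt(-288288 + s(v)) = sqrt(-288288 + 481*(2 + 481)) = sqrt(-288288 + 481*483) = sqrt(-288288 + 232323) = sqrt(-55965) = I*sqrt(55965)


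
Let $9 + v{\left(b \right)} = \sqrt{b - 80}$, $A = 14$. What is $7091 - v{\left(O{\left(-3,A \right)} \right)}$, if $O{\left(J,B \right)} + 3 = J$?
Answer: $7100 - i \sqrt{86} \approx 7100.0 - 9.2736 i$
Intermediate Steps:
$O{\left(J,B \right)} = -3 + J$
$v{\left(b \right)} = -9 + \sqrt{-80 + b}$ ($v{\left(b \right)} = -9 + \sqrt{b - 80} = -9 + \sqrt{-80 + b}$)
$7091 - v{\left(O{\left(-3,A \right)} \right)} = 7091 - \left(-9 + \sqrt{-80 - 6}\right) = 7091 - \left(-9 + \sqrt{-86}\right) = 7091 - \left(-9 + i \sqrt{86}\right) = 7091 + \left(9 - i \sqrt{86}\right) = 7100 - i \sqrt{86}$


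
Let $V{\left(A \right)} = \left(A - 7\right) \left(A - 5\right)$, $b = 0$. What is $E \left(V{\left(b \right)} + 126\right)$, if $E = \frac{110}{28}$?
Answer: $\frac{1265}{2} \approx 632.5$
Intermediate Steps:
$V{\left(A \right)} = \left(-7 + A\right) \left(-5 + A\right)$
$E = \frac{55}{14}$ ($E = 110 \cdot \frac{1}{28} = \frac{55}{14} \approx 3.9286$)
$E \left(V{\left(b \right)} + 126\right) = \frac{55 \left(\left(35 + 0^{2} - 0\right) + 126\right)}{14} = \frac{55 \left(\left(35 + 0 + 0\right) + 126\right)}{14} = \frac{55 \left(35 + 126\right)}{14} = \frac{55}{14} \cdot 161 = \frac{1265}{2}$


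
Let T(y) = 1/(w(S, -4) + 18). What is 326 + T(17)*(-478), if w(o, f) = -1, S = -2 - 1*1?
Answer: 5064/17 ≈ 297.88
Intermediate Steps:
S = -3 (S = -2 - 1 = -3)
T(y) = 1/17 (T(y) = 1/(-1 + 18) = 1/17)
326 + T(17)*(-478) = 326 + (1/17)*(-478) = 326 - 478/17 = 5064/17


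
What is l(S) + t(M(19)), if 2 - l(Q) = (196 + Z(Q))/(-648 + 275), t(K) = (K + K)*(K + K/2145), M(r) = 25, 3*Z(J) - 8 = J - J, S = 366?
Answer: 200519762/160017 ≈ 1253.1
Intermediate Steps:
Z(J) = 8/3 (Z(J) = 8/3 + (J - J)/3 = 8/3 + (⅓)*0 = 8/3 + 0 = 8/3)
t(K) = 4292*K²/2145 (t(K) = (2*K)*(K + K*(1/2145)) = (2*K)*(K + K/2145) = (2*K)*(2146*K/2145) = 4292*K²/2145)
l(Q) = 2834/1119 (l(Q) = 2 - (196 + 8/3)/(-648 + 275) = 2 - 596/(3*(-373)) = 2 - 596*(-1)/(3*373) = 2 - 1*(-596/1119) = 2 + 596/1119 = 2834/1119)
l(S) + t(M(19)) = 2834/1119 + (4292/2145)*25² = 2834/1119 + (4292/2145)*625 = 2834/1119 + 536500/429 = 200519762/160017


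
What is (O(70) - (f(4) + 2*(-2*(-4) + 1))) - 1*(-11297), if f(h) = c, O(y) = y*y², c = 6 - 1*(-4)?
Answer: 354269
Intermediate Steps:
c = 10 (c = 6 + 4 = 10)
O(y) = y³
f(h) = 10
(O(70) - (f(4) + 2*(-2*(-4) + 1))) - 1*(-11297) = (70³ - (10 + 2*(-2*(-4) + 1))) - 1*(-11297) = (343000 - (10 + 2*(8 + 1))) + 11297 = (343000 - (10 + 2*9)) + 11297 = (343000 - (10 + 18)) + 11297 = (343000 - 1*28) + 11297 = (343000 - 28) + 11297 = 342972 + 11297 = 354269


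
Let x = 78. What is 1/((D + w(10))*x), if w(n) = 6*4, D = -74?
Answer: -1/3900 ≈ -0.00025641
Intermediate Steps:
w(n) = 24
1/((D + w(10))*x) = 1/((-74 + 24)*78) = 1/(-50*78) = 1/(-3900) = -1/3900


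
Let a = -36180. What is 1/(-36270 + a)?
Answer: -1/72450 ≈ -1.3803e-5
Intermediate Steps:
1/(-36270 + a) = 1/(-36270 - 36180) = 1/(-72450) = -1/72450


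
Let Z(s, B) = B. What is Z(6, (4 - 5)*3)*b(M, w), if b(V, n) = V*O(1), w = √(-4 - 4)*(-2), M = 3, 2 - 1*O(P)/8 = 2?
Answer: 0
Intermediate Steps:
O(P) = 0 (O(P) = 16 - 8*2 = 16 - 16 = 0)
w = -4*I*√2 (w = √(-8)*(-2) = (2*I*√2)*(-2) = -4*I*√2 ≈ -5.6569*I)
b(V, n) = 0 (b(V, n) = V*0 = 0)
Z(6, (4 - 5)*3)*b(M, w) = ((4 - 5)*3)*0 = -1*3*0 = -3*0 = 0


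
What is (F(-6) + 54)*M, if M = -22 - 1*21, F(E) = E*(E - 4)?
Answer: -4902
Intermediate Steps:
F(E) = E*(-4 + E)
M = -43 (M = -22 - 21 = -43)
(F(-6) + 54)*M = (-6*(-4 - 6) + 54)*(-43) = (-6*(-10) + 54)*(-43) = (60 + 54)*(-43) = 114*(-43) = -4902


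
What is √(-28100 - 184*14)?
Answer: 2*I*√7669 ≈ 175.15*I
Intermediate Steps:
√(-28100 - 184*14) = √(-28100 - 2576) = √(-30676) = 2*I*√7669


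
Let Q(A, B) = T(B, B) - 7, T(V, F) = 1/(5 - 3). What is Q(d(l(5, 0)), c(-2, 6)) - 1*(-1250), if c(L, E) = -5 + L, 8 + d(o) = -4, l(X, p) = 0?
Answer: 2487/2 ≈ 1243.5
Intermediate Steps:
d(o) = -12 (d(o) = -8 - 4 = -12)
T(V, F) = ½ (T(V, F) = 1/2 = ½)
Q(A, B) = -13/2 (Q(A, B) = ½ - 7 = -13/2)
Q(d(l(5, 0)), c(-2, 6)) - 1*(-1250) = -13/2 - 1*(-1250) = -13/2 + 1250 = 2487/2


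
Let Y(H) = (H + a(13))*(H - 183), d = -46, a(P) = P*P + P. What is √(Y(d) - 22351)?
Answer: I*√53495 ≈ 231.29*I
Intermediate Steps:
a(P) = P + P² (a(P) = P² + P = P + P²)
Y(H) = (-183 + H)*(182 + H) (Y(H) = (H + 13*(1 + 13))*(H - 183) = (H + 13*14)*(-183 + H) = (H + 182)*(-183 + H) = (182 + H)*(-183 + H) = (-183 + H)*(182 + H))
√(Y(d) - 22351) = √((-33306 + (-46)² - 1*(-46)) - 22351) = √((-33306 + 2116 + 46) - 22351) = √(-31144 - 22351) = √(-53495) = I*√53495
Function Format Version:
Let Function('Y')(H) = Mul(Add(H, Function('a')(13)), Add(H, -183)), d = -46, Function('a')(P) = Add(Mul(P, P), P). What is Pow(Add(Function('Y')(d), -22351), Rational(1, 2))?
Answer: Mul(I, Pow(53495, Rational(1, 2))) ≈ Mul(231.29, I)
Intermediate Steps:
Function('a')(P) = Add(P, Pow(P, 2)) (Function('a')(P) = Add(Pow(P, 2), P) = Add(P, Pow(P, 2)))
Function('Y')(H) = Mul(Add(-183, H), Add(182, H)) (Function('Y')(H) = Mul(Add(H, Mul(13, Add(1, 13))), Add(H, -183)) = Mul(Add(H, Mul(13, 14)), Add(-183, H)) = Mul(Add(H, 182), Add(-183, H)) = Mul(Add(182, H), Add(-183, H)) = Mul(Add(-183, H), Add(182, H)))
Pow(Add(Function('Y')(d), -22351), Rational(1, 2)) = Pow(Add(Add(-33306, Pow(-46, 2), Mul(-1, -46)), -22351), Rational(1, 2)) = Pow(Add(Add(-33306, 2116, 46), -22351), Rational(1, 2)) = Pow(Add(-31144, -22351), Rational(1, 2)) = Pow(-53495, Rational(1, 2)) = Mul(I, Pow(53495, Rational(1, 2)))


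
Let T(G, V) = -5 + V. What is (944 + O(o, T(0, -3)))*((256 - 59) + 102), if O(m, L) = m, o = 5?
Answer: 283751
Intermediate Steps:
(944 + O(o, T(0, -3)))*((256 - 59) + 102) = (944 + 5)*((256 - 59) + 102) = 949*(197 + 102) = 949*299 = 283751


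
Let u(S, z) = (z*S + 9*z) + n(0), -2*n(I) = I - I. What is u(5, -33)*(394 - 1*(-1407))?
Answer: -832062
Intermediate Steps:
n(I) = 0 (n(I) = -(I - I)/2 = -1/2*0 = 0)
u(S, z) = 9*z + S*z (u(S, z) = (z*S + 9*z) + 0 = (S*z + 9*z) + 0 = (9*z + S*z) + 0 = 9*z + S*z)
u(5, -33)*(394 - 1*(-1407)) = (-33*(9 + 5))*(394 - 1*(-1407)) = (-33*14)*(394 + 1407) = -462*1801 = -832062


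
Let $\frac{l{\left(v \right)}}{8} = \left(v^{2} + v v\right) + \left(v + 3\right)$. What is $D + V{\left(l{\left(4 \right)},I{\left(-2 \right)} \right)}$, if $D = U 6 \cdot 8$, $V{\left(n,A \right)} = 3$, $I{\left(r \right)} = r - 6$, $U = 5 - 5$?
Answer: $3$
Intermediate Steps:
$U = 0$
$I{\left(r \right)} = -6 + r$ ($I{\left(r \right)} = r - 6 = -6 + r$)
$l{\left(v \right)} = 24 + 8 v + 16 v^{2}$ ($l{\left(v \right)} = 8 \left(\left(v^{2} + v v\right) + \left(v + 3\right)\right) = 8 \left(\left(v^{2} + v^{2}\right) + \left(3 + v\right)\right) = 8 \left(2 v^{2} + \left(3 + v\right)\right) = 8 \left(3 + v + 2 v^{2}\right) = 24 + 8 v + 16 v^{2}$)
$D = 0$ ($D = 0 \cdot 6 \cdot 8 = 0 \cdot 8 = 0$)
$D + V{\left(l{\left(4 \right)},I{\left(-2 \right)} \right)} = 0 + 3 = 3$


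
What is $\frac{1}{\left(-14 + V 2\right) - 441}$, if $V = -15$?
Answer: $- \frac{1}{485} \approx -0.0020619$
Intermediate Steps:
$\frac{1}{\left(-14 + V 2\right) - 441} = \frac{1}{\left(-14 - 30\right) - 441} = \frac{1}{-44 - 441} = \frac{1}{-485} = - \frac{1}{485}$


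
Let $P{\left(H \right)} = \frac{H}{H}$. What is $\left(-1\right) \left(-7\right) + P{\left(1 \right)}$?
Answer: $8$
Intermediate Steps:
$P{\left(H \right)} = 1$
$\left(-1\right) \left(-7\right) + P{\left(1 \right)} = \left(-1\right) \left(-7\right) + 1 = 7 + 1 = 8$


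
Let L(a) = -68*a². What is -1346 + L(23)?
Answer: -37318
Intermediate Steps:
-1346 + L(23) = -1346 - 68*23² = -1346 - 68*529 = -1346 - 35972 = -37318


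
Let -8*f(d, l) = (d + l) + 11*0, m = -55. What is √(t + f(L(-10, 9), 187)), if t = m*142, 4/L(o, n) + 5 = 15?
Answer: I*√3133370/20 ≈ 88.507*I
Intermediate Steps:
L(o, n) = ⅖ (L(o, n) = 4/(-5 + 15) = 4/10 = 4*(⅒) = ⅖)
f(d, l) = -d/8 - l/8 (f(d, l) = -((d + l) + 11*0)/8 = -((d + l) + 0)/8 = -(d + l)/8 = -d/8 - l/8)
t = -7810 (t = -55*142 = -7810)
√(t + f(L(-10, 9), 187)) = √(-7810 + (-⅛*⅖ - ⅛*187)) = √(-7810 + (-1/20 - 187/8)) = √(-7810 - 937/40) = √(-313337/40) = I*√3133370/20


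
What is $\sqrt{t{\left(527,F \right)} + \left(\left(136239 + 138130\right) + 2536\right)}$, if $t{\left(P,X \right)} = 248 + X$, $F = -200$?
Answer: $\sqrt{276953} \approx 526.26$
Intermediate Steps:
$\sqrt{t{\left(527,F \right)} + \left(\left(136239 + 138130\right) + 2536\right)} = \sqrt{\left(248 - 200\right) + \left(\left(136239 + 138130\right) + 2536\right)} = \sqrt{48 + \left(274369 + 2536\right)} = \sqrt{48 + 276905} = \sqrt{276953}$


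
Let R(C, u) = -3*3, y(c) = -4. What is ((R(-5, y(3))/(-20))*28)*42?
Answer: 2646/5 ≈ 529.20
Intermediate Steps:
R(C, u) = -9
((R(-5, y(3))/(-20))*28)*42 = (-9/(-20)*28)*42 = (-9*(-1/20)*28)*42 = ((9/20)*28)*42 = (63/5)*42 = 2646/5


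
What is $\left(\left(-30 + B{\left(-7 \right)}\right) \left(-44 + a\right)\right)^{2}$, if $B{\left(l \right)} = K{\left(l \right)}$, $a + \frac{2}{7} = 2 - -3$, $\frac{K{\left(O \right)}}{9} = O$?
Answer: $\frac{654080625}{49} \approx 1.3349 \cdot 10^{7}$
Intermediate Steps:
$K{\left(O \right)} = 9 O$
$a = \frac{33}{7}$ ($a = - \frac{2}{7} + \left(2 - -3\right) = - \frac{2}{7} + \left(2 + 3\right) = - \frac{2}{7} + 5 = \frac{33}{7} \approx 4.7143$)
$B{\left(l \right)} = 9 l$
$\left(\left(-30 + B{\left(-7 \right)}\right) \left(-44 + a\right)\right)^{2} = \left(\left(-30 + 9 \left(-7\right)\right) \left(-44 + \frac{33}{7}\right)\right)^{2} = \left(\left(-30 - 63\right) \left(- \frac{275}{7}\right)\right)^{2} = \left(\left(-93\right) \left(- \frac{275}{7}\right)\right)^{2} = \left(\frac{25575}{7}\right)^{2} = \frac{654080625}{49}$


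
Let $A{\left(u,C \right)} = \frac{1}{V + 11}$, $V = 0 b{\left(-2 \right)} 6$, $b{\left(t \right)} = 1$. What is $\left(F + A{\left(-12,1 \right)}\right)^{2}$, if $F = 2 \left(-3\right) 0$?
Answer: $\frac{1}{121} \approx 0.0082645$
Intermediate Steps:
$V = 0$ ($V = 0 \cdot 1 \cdot 6 = 0 \cdot 6 = 0$)
$A{\left(u,C \right)} = \frac{1}{11}$ ($A{\left(u,C \right)} = \frac{1}{0 + 11} = \frac{1}{11}$)
$F = 0$ ($F = \left(-6\right) 0 = 0$)
$\left(F + A{\left(-12,1 \right)}\right)^{2} = \left(0 + \frac{1}{11}\right)^{2} = \left(\frac{1}{11}\right)^{2} = \frac{1}{121}$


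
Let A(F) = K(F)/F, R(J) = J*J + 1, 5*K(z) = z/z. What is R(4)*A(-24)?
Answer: -17/120 ≈ -0.14167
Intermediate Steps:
K(z) = ⅕ (K(z) = (z/z)/5 = (⅕)*1 = ⅕)
R(J) = 1 + J² (R(J) = J² + 1 = 1 + J²)
A(F) = 1/(5*F)
R(4)*A(-24) = (1 + 4²)*((⅕)/(-24)) = (1 + 16)*((⅕)*(-1/24)) = 17*(-1/120) = -17/120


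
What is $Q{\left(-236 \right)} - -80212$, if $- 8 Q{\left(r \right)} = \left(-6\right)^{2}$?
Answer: $\frac{160415}{2} \approx 80208.0$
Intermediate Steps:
$Q{\left(r \right)} = - \frac{9}{2}$ ($Q{\left(r \right)} = - \frac{\left(-6\right)^{2}}{8} = \left(- \frac{1}{8}\right) 36 = - \frac{9}{2}$)
$Q{\left(-236 \right)} - -80212 = - \frac{9}{2} - -80212 = - \frac{9}{2} + 80212 = \frac{160415}{2}$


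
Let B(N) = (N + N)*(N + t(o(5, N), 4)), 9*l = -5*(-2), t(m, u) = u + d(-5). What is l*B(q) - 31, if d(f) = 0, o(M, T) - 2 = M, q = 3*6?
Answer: 849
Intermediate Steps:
q = 18
o(M, T) = 2 + M
t(m, u) = u (t(m, u) = u + 0 = u)
l = 10/9 (l = (-5*(-2))/9 = (1/9)*10 = 10/9 ≈ 1.1111)
B(N) = 2*N*(4 + N) (B(N) = (N + N)*(N + 4) = (2*N)*(4 + N) = 2*N*(4 + N))
l*B(q) - 31 = 10*(2*18*(4 + 18))/9 - 31 = 10*(2*18*22)/9 - 31 = (10/9)*792 - 31 = 880 - 31 = 849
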